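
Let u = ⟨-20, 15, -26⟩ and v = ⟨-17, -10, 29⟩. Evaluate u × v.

i: 15·29 - (-26)·(-10) = 435 - 260 = 175
j: (-26)·(-17) - (-20)·29 = 442 - (-580) = 1022
k: (-20)·(-10) - 15·(-17) = 200 - (-255) = 455
u × v = (175, 1022, 455)

(175, 1022, 455)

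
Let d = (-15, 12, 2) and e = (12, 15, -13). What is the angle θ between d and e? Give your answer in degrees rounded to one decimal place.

d · e = (-15)·12 + 12·15 + 2·(-13) = -180 + 180 - 26 = -26
|d|² = 225 + 144 + 4 = 373,  |d| = √373 ≈ 19.313208
|e|² = 144 + 225 + 169 = 538,  |e| = √538 ≈ 23.194827
cos θ = -26 / (19.313208 · 23.194827) ≈ -0.05804
θ = arccos(-0.05804) ≈ 93.3°

93.3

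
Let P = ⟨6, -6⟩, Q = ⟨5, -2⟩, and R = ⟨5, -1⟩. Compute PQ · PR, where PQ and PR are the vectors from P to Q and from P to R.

PQ = Q − P = (-1, 4)
PR = R − P = (-1, 5)
PQ · PR = (-1)·(-1) + 4·5 = 1 + 20 = 21

21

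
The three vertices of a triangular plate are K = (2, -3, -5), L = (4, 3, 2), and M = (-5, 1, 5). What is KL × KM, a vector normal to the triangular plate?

KL = (2, 6, 7)
KM = (-7, 4, 10)
i: 6·10 - 7·4 = 60 - 28 = 32
j: 7·(-7) - 2·10 = -49 - 20 = -69
k: 2·4 - 6·(-7) = 8 - (-42) = 50
KL × KM = (32, -69, 50)

(32, -69, 50)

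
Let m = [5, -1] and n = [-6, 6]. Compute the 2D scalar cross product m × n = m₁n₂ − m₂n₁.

24

5·6 - (-1)·(-6) = 30 - 6 = 24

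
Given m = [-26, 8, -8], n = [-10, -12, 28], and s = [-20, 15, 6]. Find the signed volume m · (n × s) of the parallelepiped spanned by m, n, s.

11912

n × s:
i: (-12)·6 - 28·15 = -72 - 420 = -492
j: 28·(-20) - (-10)·6 = -560 - (-60) = -500
k: (-10)·15 - (-12)·(-20) = -150 - 240 = -390
n × s = (-492, -500, -390)
m · (n × s) = (-26)·(-492) + 8·(-500) + (-8)·(-390) = 12792 - 4000 + 3120 = 11912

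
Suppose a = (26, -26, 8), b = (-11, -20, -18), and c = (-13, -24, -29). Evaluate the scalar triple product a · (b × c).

b × c:
i: (-20)·(-29) - (-18)·(-24) = 580 - 432 = 148
j: (-18)·(-13) - (-11)·(-29) = 234 - 319 = -85
k: (-11)·(-24) - (-20)·(-13) = 264 - 260 = 4
b × c = (148, -85, 4)
a · (b × c) = 26·148 + (-26)·(-85) + 8·4 = 3848 + 2210 + 32 = 6090

6090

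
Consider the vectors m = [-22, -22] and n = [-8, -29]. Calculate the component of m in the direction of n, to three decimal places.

27.058

m · n = (-22)·(-8) + (-22)·(-29) = 176 + 638 = 814
|n| = √(64 + 841) = √905 ≈ 30.0832
comp_n m = 814 / √905 ≈ 27.058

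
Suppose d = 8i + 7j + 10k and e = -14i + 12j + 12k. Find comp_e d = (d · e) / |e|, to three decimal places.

4.182

d · e = 8·(-14) + 7·12 + 10·12 = -112 + 84 + 120 = 92
|e| = √(196 + 144 + 144) = √484 ≈ 22.0000
comp_e d = 92 / √484 ≈ 4.182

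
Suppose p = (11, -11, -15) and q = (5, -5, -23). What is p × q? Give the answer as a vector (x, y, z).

i: (-11)·(-23) - (-15)·(-5) = 253 - 75 = 178
j: (-15)·5 - 11·(-23) = -75 - (-253) = 178
k: 11·(-5) - (-11)·5 = -55 - (-55) = 0
p × q = (178, 178, 0)

(178, 178, 0)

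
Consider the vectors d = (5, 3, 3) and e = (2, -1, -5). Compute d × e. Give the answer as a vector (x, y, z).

i: 3·(-5) - 3·(-1) = -15 - (-3) = -12
j: 3·2 - 5·(-5) = 6 - (-25) = 31
k: 5·(-1) - 3·2 = -5 - 6 = -11
d × e = (-12, 31, -11)

(-12, 31, -11)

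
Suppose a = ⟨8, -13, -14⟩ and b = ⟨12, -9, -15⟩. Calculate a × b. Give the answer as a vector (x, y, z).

i: (-13)·(-15) - (-14)·(-9) = 195 - 126 = 69
j: (-14)·12 - 8·(-15) = -168 - (-120) = -48
k: 8·(-9) - (-13)·12 = -72 - (-156) = 84
a × b = (69, -48, 84)

(69, -48, 84)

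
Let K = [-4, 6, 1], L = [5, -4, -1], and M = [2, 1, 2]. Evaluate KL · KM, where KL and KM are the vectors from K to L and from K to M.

KL = L − K = (9, -10, -2)
KM = M − K = (6, -5, 1)
KL · KM = 9·6 + (-10)·(-5) + (-2)·1 = 54 + 50 - 2 = 102

102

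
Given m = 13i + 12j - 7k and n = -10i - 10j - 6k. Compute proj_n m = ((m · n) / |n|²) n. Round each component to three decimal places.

m · n = 13·(-10) + 12·(-10) + (-7)·(-6) = -130 - 120 + 42 = -208
|n|² = 100 + 100 + 36 = 236
proj_n m = (-208/236) · (-10, -10, -6) ≈ (8.814, 8.814, 5.288)

(8.814, 8.814, 5.288)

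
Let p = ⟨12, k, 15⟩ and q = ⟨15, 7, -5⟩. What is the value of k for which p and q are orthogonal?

-15

p · q = 12·15 + k·7 + 15·(-5) = 105 + 7k
Set equal to 0: 7k = -105, so k = -15.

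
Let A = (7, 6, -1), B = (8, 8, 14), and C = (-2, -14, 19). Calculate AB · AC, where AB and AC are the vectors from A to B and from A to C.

AB = B − A = (1, 2, 15)
AC = C − A = (-9, -20, 20)
AB · AC = 1·(-9) + 2·(-20) + 15·20 = -9 - 40 + 300 = 251

251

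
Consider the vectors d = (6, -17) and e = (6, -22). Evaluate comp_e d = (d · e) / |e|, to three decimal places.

d · e = 6·6 + (-17)·(-22) = 36 + 374 = 410
|e| = √(36 + 484) = √520 ≈ 22.8035
comp_e d = 410 / √520 ≈ 17.980

17.980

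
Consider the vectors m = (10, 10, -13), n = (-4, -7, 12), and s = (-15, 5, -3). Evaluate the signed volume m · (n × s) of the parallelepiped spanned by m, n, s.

n × s:
i: (-7)·(-3) - 12·5 = 21 - 60 = -39
j: 12·(-15) - (-4)·(-3) = -180 - 12 = -192
k: (-4)·5 - (-7)·(-15) = -20 - 105 = -125
n × s = (-39, -192, -125)
m · (n × s) = 10·(-39) + 10·(-192) + (-13)·(-125) = -390 - 1920 + 1625 = -685

-685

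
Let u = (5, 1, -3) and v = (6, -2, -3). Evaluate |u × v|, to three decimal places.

18.601

i: 1·(-3) - (-3)·(-2) = -3 - 6 = -9
j: (-3)·6 - 5·(-3) = -18 - (-15) = -3
k: 5·(-2) - 1·6 = -10 - 6 = -16
u × v = (-9, -3, -16)
|u × v| = √((-9)² + (-3)² + (-16)²) = √346 ≈ 18.6011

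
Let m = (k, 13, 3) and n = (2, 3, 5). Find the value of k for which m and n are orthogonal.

-27

m · n = k·2 + 13·3 + 3·5 = 54 + 2k
Set equal to 0: 2k = -54, so k = -27.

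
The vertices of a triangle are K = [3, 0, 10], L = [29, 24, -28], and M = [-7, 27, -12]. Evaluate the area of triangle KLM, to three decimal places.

714.435

KL = (26, 24, -38),  KM = (-10, 27, -22)
i: 24·(-22) - (-38)·27 = -528 - (-1026) = 498
j: (-38)·(-10) - 26·(-22) = 380 - (-572) = 952
k: 26·27 - 24·(-10) = 702 - (-240) = 942
KL × KM = (498, 952, 942)
|KL × KM| = √2041672 ≈ 1428.8709
area = ½ · 1428.8709 ≈ 714.435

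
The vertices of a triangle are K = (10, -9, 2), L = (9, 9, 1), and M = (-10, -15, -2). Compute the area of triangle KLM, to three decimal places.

187.281

KL = (-1, 18, -1),  KM = (-20, -6, -4)
i: 18·(-4) - (-1)·(-6) = -72 - 6 = -78
j: (-1)·(-20) - (-1)·(-4) = 20 - 4 = 16
k: (-1)·(-6) - 18·(-20) = 6 - (-360) = 366
KL × KM = (-78, 16, 366)
|KL × KM| = √140296 ≈ 374.5611
area = ½ · 374.5611 ≈ 187.281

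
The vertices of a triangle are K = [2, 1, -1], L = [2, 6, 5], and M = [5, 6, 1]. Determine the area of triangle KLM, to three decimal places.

KL = (0, 5, 6),  KM = (3, 5, 2)
i: 5·2 - 6·5 = 10 - 30 = -20
j: 6·3 - 0·2 = 18 - 0 = 18
k: 0·5 - 5·3 = 0 - 15 = -15
KL × KM = (-20, 18, -15)
|KL × KM| = √949 ≈ 30.8058
area = ½ · 30.8058 ≈ 15.403

15.403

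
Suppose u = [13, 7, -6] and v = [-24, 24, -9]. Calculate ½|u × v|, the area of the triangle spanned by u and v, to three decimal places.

276.171

i: 7·(-9) - (-6)·24 = -63 - (-144) = 81
j: (-6)·(-24) - 13·(-9) = 144 - (-117) = 261
k: 13·24 - 7·(-24) = 312 - (-168) = 480
u × v = (81, 261, 480)
|u × v| = √(81² + 261² + 480²) = √305082 ≈ 552.3423
area = ½ · 552.3423 ≈ 276.171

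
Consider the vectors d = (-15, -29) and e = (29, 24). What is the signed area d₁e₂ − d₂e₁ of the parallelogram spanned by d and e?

481

(-15)·24 - (-29)·29 = -360 - (-841) = 481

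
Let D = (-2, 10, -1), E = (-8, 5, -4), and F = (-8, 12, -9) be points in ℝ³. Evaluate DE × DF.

DE = (-6, -5, -3)
DF = (-6, 2, -8)
i: (-5)·(-8) - (-3)·2 = 40 - (-6) = 46
j: (-3)·(-6) - (-6)·(-8) = 18 - 48 = -30
k: (-6)·2 - (-5)·(-6) = -12 - 30 = -42
DE × DF = (46, -30, -42)

(46, -30, -42)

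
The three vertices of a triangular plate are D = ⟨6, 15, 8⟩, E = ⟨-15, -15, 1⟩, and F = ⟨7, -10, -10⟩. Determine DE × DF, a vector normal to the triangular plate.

DE = (-21, -30, -7)
DF = (1, -25, -18)
i: (-30)·(-18) - (-7)·(-25) = 540 - 175 = 365
j: (-7)·1 - (-21)·(-18) = -7 - 378 = -385
k: (-21)·(-25) - (-30)·1 = 525 - (-30) = 555
DE × DF = (365, -385, 555)

(365, -385, 555)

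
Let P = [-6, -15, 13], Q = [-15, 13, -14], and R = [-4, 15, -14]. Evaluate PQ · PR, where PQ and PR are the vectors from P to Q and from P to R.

PQ = Q − P = (-9, 28, -27)
PR = R − P = (2, 30, -27)
PQ · PR = (-9)·2 + 28·30 + (-27)·(-27) = -18 + 840 + 729 = 1551

1551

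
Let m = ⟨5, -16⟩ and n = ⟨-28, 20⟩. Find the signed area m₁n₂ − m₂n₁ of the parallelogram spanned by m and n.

5·20 - (-16)·(-28) = 100 - 448 = -348

-348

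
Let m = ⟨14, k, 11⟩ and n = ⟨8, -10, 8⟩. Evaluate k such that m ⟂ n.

m · n = 14·8 + k·(-10) + 11·8 = 200 - 10k
Set equal to 0: -10k = -200, so k = 20.

20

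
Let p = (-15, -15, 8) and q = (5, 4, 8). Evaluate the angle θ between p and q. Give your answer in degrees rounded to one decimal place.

p · q = (-15)·5 + (-15)·4 + 8·8 = -75 - 60 + 64 = -71
|p|² = 225 + 225 + 64 = 514,  |p| = √514 ≈ 22.671568
|q|² = 25 + 16 + 64 = 105,  |q| = √105 ≈ 10.246951
cos θ = -71 / (22.671568 · 10.246951) ≈ -0.30562
θ = arccos(-0.30562) ≈ 107.8°

107.8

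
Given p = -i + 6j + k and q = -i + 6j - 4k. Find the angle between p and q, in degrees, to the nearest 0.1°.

42.7

p · q = (-1)·(-1) + 6·6 + 1·(-4) = 1 + 36 - 4 = 33
|p|² = 1 + 36 + 1 = 38,  |p| = √38 ≈ 6.164414
|q|² = 1 + 36 + 16 = 53,  |q| = √53 ≈ 7.280110
cos θ = 33 / (6.164414 · 7.280110) ≈ 0.73533
θ = arccos(0.73533) ≈ 42.7°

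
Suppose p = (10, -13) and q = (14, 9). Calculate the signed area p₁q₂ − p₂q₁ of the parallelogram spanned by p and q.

10·9 - (-13)·14 = 90 - (-182) = 272

272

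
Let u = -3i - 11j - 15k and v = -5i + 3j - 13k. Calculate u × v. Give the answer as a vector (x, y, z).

i: (-11)·(-13) - (-15)·3 = 143 - (-45) = 188
j: (-15)·(-5) - (-3)·(-13) = 75 - 39 = 36
k: (-3)·3 - (-11)·(-5) = -9 - 55 = -64
u × v = (188, 36, -64)

(188, 36, -64)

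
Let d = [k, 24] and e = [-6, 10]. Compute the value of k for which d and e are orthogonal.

d · e = k·(-6) + 24·10 = 240 - 6k
Set equal to 0: -6k = -240, so k = 40.

40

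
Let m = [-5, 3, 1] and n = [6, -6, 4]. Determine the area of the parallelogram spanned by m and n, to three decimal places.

i: 3·4 - 1·(-6) = 12 - (-6) = 18
j: 1·6 - (-5)·4 = 6 - (-20) = 26
k: (-5)·(-6) - 3·6 = 30 - 18 = 12
m × n = (18, 26, 12)
|m × n| = √(18² + 26² + 12²) = √1144 ≈ 33.8231

33.823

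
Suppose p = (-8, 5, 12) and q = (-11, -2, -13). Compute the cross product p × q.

i: 5·(-13) - 12·(-2) = -65 - (-24) = -41
j: 12·(-11) - (-8)·(-13) = -132 - 104 = -236
k: (-8)·(-2) - 5·(-11) = 16 - (-55) = 71
p × q = (-41, -236, 71)

(-41, -236, 71)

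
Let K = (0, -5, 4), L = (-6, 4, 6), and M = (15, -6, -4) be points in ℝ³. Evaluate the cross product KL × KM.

KL = (-6, 9, 2)
KM = (15, -1, -8)
i: 9·(-8) - 2·(-1) = -72 - (-2) = -70
j: 2·15 - (-6)·(-8) = 30 - 48 = -18
k: (-6)·(-1) - 9·15 = 6 - 135 = -129
KL × KM = (-70, -18, -129)

(-70, -18, -129)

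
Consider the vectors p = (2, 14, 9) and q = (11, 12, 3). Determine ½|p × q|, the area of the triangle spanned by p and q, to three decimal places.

i: 14·3 - 9·12 = 42 - 108 = -66
j: 9·11 - 2·3 = 99 - 6 = 93
k: 2·12 - 14·11 = 24 - 154 = -130
p × q = (-66, 93, -130)
|p × q| = √((-66)² + 93² + (-130)²) = √29905 ≈ 172.9306
area = ½ · 172.9306 ≈ 86.465

86.465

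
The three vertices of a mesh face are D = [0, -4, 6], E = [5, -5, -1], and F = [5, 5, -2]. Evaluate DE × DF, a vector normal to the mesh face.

(71, 5, 50)

DE = (5, -1, -7)
DF = (5, 9, -8)
i: (-1)·(-8) - (-7)·9 = 8 - (-63) = 71
j: (-7)·5 - 5·(-8) = -35 - (-40) = 5
k: 5·9 - (-1)·5 = 45 - (-5) = 50
DE × DF = (71, 5, 50)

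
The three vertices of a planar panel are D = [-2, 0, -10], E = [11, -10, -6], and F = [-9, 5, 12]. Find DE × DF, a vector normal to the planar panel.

(-240, -314, -5)

DE = (13, -10, 4)
DF = (-7, 5, 22)
i: (-10)·22 - 4·5 = -220 - 20 = -240
j: 4·(-7) - 13·22 = -28 - 286 = -314
k: 13·5 - (-10)·(-7) = 65 - 70 = -5
DE × DF = (-240, -314, -5)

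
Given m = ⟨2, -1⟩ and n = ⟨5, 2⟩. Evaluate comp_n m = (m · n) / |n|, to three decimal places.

1.486

m · n = 2·5 + (-1)·2 = 10 - 2 = 8
|n| = √(25 + 4) = √29 ≈ 5.3852
comp_n m = 8 / √29 ≈ 1.486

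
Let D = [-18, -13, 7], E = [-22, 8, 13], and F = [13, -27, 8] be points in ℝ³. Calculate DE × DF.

DE = (-4, 21, 6)
DF = (31, -14, 1)
i: 21·1 - 6·(-14) = 21 - (-84) = 105
j: 6·31 - (-4)·1 = 186 - (-4) = 190
k: (-4)·(-14) - 21·31 = 56 - 651 = -595
DE × DF = (105, 190, -595)

(105, 190, -595)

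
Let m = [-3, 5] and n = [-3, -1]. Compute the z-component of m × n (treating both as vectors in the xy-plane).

(-3)·(-1) - 5·(-3) = 3 - (-15) = 18

18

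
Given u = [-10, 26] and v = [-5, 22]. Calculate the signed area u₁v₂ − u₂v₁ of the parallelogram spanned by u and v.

(-10)·22 - 26·(-5) = -220 - (-130) = -90

-90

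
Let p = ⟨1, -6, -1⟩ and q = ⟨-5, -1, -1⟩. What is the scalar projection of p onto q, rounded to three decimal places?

0.385

p · q = 1·(-5) + (-6)·(-1) + (-1)·(-1) = -5 + 6 + 1 = 2
|q| = √(25 + 1 + 1) = √27 ≈ 5.1962
comp_q p = 2 / √27 ≈ 0.385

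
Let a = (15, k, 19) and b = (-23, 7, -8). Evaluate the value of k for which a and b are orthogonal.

a · b = 15·(-23) + k·7 + 19·(-8) = -497 + 7k
Set equal to 0: 7k = 497, so k = 71.

71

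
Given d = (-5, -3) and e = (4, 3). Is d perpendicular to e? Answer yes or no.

no

d · e = (-5)·4 + (-3)·3 = -20 - 9 = -29
Nonzero, so the vectors are not orthogonal.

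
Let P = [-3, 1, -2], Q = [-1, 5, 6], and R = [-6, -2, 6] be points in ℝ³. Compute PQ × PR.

(56, -40, 6)

PQ = (2, 4, 8)
PR = (-3, -3, 8)
i: 4·8 - 8·(-3) = 32 - (-24) = 56
j: 8·(-3) - 2·8 = -24 - 16 = -40
k: 2·(-3) - 4·(-3) = -6 - (-12) = 6
PQ × PR = (56, -40, 6)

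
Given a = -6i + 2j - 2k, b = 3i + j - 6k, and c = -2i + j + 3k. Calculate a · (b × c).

-58

b × c:
i: 1·3 - (-6)·1 = 3 - (-6) = 9
j: (-6)·(-2) - 3·3 = 12 - 9 = 3
k: 3·1 - 1·(-2) = 3 - (-2) = 5
b × c = (9, 3, 5)
a · (b × c) = (-6)·9 + 2·3 + (-2)·5 = -54 + 6 - 10 = -58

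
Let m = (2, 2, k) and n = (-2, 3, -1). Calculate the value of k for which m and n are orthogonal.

m · n = 2·(-2) + 2·3 + k·(-1) = 2 - 1k
Set equal to 0: -1k = -2, so k = 2.

2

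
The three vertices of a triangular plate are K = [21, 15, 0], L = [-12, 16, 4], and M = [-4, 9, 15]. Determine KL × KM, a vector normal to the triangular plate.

KL = (-33, 1, 4)
KM = (-25, -6, 15)
i: 1·15 - 4·(-6) = 15 - (-24) = 39
j: 4·(-25) - (-33)·15 = -100 - (-495) = 395
k: (-33)·(-6) - 1·(-25) = 198 - (-25) = 223
KL × KM = (39, 395, 223)

(39, 395, 223)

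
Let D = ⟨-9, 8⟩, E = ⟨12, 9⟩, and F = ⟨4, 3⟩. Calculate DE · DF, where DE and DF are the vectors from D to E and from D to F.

268

DE = E − D = (21, 1)
DF = F − D = (13, -5)
DE · DF = 21·13 + 1·(-5) = 273 - 5 = 268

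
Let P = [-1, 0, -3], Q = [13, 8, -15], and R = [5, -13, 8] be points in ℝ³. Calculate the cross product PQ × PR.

(-68, -226, -230)

PQ = (14, 8, -12)
PR = (6, -13, 11)
i: 8·11 - (-12)·(-13) = 88 - 156 = -68
j: (-12)·6 - 14·11 = -72 - 154 = -226
k: 14·(-13) - 8·6 = -182 - 48 = -230
PQ × PR = (-68, -226, -230)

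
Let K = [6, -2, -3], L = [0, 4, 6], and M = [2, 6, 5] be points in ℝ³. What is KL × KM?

(-24, 12, -24)

KL = (-6, 6, 9)
KM = (-4, 8, 8)
i: 6·8 - 9·8 = 48 - 72 = -24
j: 9·(-4) - (-6)·8 = -36 - (-48) = 12
k: (-6)·8 - 6·(-4) = -48 - (-24) = -24
KL × KM = (-24, 12, -24)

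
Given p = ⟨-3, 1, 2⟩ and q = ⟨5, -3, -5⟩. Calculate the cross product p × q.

i: 1·(-5) - 2·(-3) = -5 - (-6) = 1
j: 2·5 - (-3)·(-5) = 10 - 15 = -5
k: (-3)·(-3) - 1·5 = 9 - 5 = 4
p × q = (1, -5, 4)

(1, -5, 4)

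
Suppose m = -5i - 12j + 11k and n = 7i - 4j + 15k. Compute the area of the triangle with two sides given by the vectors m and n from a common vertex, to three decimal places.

114.473

i: (-12)·15 - 11·(-4) = -180 - (-44) = -136
j: 11·7 - (-5)·15 = 77 - (-75) = 152
k: (-5)·(-4) - (-12)·7 = 20 - (-84) = 104
m × n = (-136, 152, 104)
|m × n| = √((-136)² + 152² + 104²) = √52416 ≈ 228.9454
area = ½ · 228.9454 ≈ 114.473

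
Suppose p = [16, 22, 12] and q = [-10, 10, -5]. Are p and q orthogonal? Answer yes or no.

p · q = 16·(-10) + 22·10 + 12·(-5) = -160 + 220 - 60 = 0
Zero, so the vectors are orthogonal.

yes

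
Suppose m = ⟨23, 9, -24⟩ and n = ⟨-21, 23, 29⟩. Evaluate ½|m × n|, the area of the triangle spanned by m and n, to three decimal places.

548.421

i: 9·29 - (-24)·23 = 261 - (-552) = 813
j: (-24)·(-21) - 23·29 = 504 - 667 = -163
k: 23·23 - 9·(-21) = 529 - (-189) = 718
m × n = (813, -163, 718)
|m × n| = √(813² + (-163)² + 718²) = √1203062 ≈ 1096.8418
area = ½ · 1096.8418 ≈ 548.421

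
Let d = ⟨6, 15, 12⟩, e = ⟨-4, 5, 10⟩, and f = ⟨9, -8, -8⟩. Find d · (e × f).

e × f:
i: 5·(-8) - 10·(-8) = -40 - (-80) = 40
j: 10·9 - (-4)·(-8) = 90 - 32 = 58
k: (-4)·(-8) - 5·9 = 32 - 45 = -13
e × f = (40, 58, -13)
d · (e × f) = 6·40 + 15·58 + 12·(-13) = 240 + 870 - 156 = 954

954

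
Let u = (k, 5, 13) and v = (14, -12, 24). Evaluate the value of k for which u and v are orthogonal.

-18

u · v = k·14 + 5·(-12) + 13·24 = 252 + 14k
Set equal to 0: 14k = -252, so k = -18.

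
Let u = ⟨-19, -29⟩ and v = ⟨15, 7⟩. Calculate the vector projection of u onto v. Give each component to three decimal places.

(-26.715, -12.467)

u · v = (-19)·15 + (-29)·7 = -285 - 203 = -488
|v|² = 225 + 49 = 274
proj_v u = (-488/274) · (15, 7) ≈ (-26.715, -12.467)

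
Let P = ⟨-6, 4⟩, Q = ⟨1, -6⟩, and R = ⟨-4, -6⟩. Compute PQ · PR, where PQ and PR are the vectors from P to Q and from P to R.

114

PQ = Q − P = (7, -10)
PR = R − P = (2, -10)
PQ · PR = 7·2 + (-10)·(-10) = 14 + 100 = 114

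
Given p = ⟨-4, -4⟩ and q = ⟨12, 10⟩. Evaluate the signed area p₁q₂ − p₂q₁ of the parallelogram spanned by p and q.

(-4)·10 - (-4)·12 = -40 - (-48) = 8

8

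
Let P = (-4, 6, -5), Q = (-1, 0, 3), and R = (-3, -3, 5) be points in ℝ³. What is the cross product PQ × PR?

PQ = (3, -6, 8)
PR = (1, -9, 10)
i: (-6)·10 - 8·(-9) = -60 - (-72) = 12
j: 8·1 - 3·10 = 8 - 30 = -22
k: 3·(-9) - (-6)·1 = -27 - (-6) = -21
PQ × PR = (12, -22, -21)

(12, -22, -21)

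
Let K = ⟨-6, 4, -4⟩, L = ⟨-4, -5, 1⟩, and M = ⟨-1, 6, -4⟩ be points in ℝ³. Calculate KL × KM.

KL = (2, -9, 5)
KM = (5, 2, 0)
i: (-9)·0 - 5·2 = 0 - 10 = -10
j: 5·5 - 2·0 = 25 - 0 = 25
k: 2·2 - (-9)·5 = 4 - (-45) = 49
KL × KM = (-10, 25, 49)

(-10, 25, 49)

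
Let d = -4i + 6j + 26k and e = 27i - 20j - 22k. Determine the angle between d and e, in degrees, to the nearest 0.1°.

d · e = (-4)·27 + 6·(-20) + 26·(-22) = -108 - 120 - 572 = -800
|d|² = 16 + 36 + 676 = 728,  |d| = √728 ≈ 26.981475
|e|² = 729 + 400 + 484 = 1613,  |e| = √1613 ≈ 40.162171
cos θ = -800 / (26.981475 · 40.162171) ≈ -0.73826
θ = arccos(-0.73826) ≈ 137.6°

137.6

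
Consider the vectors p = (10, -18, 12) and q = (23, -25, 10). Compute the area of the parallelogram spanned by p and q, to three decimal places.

268.835

i: (-18)·10 - 12·(-25) = -180 - (-300) = 120
j: 12·23 - 10·10 = 276 - 100 = 176
k: 10·(-25) - (-18)·23 = -250 - (-414) = 164
p × q = (120, 176, 164)
|p × q| = √(120² + 176² + 164²) = √72272 ≈ 268.8345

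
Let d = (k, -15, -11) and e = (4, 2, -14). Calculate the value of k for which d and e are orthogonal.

d · e = k·4 + (-15)·2 + (-11)·(-14) = 124 + 4k
Set equal to 0: 4k = -124, so k = -31.

-31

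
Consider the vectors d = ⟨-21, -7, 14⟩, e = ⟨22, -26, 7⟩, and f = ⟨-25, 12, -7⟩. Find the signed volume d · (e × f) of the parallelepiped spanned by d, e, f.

-7315

e × f:
i: (-26)·(-7) - 7·12 = 182 - 84 = 98
j: 7·(-25) - 22·(-7) = -175 - (-154) = -21
k: 22·12 - (-26)·(-25) = 264 - 650 = -386
e × f = (98, -21, -386)
d · (e × f) = (-21)·98 + (-7)·(-21) + 14·(-386) = -2058 + 147 - 5404 = -7315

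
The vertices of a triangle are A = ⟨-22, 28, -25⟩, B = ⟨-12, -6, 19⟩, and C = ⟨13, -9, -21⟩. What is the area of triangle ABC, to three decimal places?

AB = (10, -34, 44),  AC = (35, -37, 4)
i: (-34)·4 - 44·(-37) = -136 - (-1628) = 1492
j: 44·35 - 10·4 = 1540 - 40 = 1500
k: 10·(-37) - (-34)·35 = -370 - (-1190) = 820
AB × AC = (1492, 1500, 820)
|AB × AC| = √5148464 ≈ 2269.0227
area = ½ · 2269.0227 ≈ 1134.511

1134.511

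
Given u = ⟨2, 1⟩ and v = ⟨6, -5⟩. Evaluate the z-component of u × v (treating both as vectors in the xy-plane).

2·(-5) - 1·6 = -10 - 6 = -16

-16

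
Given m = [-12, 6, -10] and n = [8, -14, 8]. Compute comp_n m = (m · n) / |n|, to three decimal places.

-14.444

m · n = (-12)·8 + 6·(-14) + (-10)·8 = -96 - 84 - 80 = -260
|n| = √(64 + 196 + 64) = √324 ≈ 18.0000
comp_n m = -260 / √324 ≈ -14.444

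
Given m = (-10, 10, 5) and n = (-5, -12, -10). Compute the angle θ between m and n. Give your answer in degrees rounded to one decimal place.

119.2

m · n = (-10)·(-5) + 10·(-12) + 5·(-10) = 50 - 120 - 50 = -120
|m|² = 100 + 100 + 25 = 225,  |m| = √225 ≈ 15.000000
|n|² = 25 + 144 + 100 = 269,  |n| = √269 ≈ 16.401219
cos θ = -120 / (15.000000 · 16.401219) ≈ -0.48777
θ = arccos(-0.48777) ≈ 119.2°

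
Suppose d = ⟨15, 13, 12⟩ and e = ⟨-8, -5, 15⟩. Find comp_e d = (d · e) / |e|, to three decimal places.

-0.282

d · e = 15·(-8) + 13·(-5) + 12·15 = -120 - 65 + 180 = -5
|e| = √(64 + 25 + 225) = √314 ≈ 17.7200
comp_e d = -5 / √314 ≈ -0.282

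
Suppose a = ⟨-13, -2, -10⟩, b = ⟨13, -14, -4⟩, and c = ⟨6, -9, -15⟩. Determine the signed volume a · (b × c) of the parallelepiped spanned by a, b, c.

b × c:
i: (-14)·(-15) - (-4)·(-9) = 210 - 36 = 174
j: (-4)·6 - 13·(-15) = -24 - (-195) = 171
k: 13·(-9) - (-14)·6 = -117 - (-84) = -33
b × c = (174, 171, -33)
a · (b × c) = (-13)·174 + (-2)·171 + (-10)·(-33) = -2262 - 342 + 330 = -2274

-2274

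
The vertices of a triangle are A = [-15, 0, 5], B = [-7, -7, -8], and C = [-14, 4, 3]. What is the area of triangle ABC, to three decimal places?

38.360

AB = (8, -7, -13),  AC = (1, 4, -2)
i: (-7)·(-2) - (-13)·4 = 14 - (-52) = 66
j: (-13)·1 - 8·(-2) = -13 - (-16) = 3
k: 8·4 - (-7)·1 = 32 - (-7) = 39
AB × AC = (66, 3, 39)
|AB × AC| = √5886 ≈ 76.7203
area = ½ · 76.7203 ≈ 38.360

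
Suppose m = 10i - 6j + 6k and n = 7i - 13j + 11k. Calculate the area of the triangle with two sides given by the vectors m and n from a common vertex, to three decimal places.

i: (-6)·11 - 6·(-13) = -66 - (-78) = 12
j: 6·7 - 10·11 = 42 - 110 = -68
k: 10·(-13) - (-6)·7 = -130 - (-42) = -88
m × n = (12, -68, -88)
|m × n| = √(12² + (-68)² + (-88)²) = √12512 ≈ 111.8571
area = ½ · 111.8571 ≈ 55.929

55.929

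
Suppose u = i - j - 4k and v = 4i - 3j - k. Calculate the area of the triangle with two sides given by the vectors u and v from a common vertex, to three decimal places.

9.314

i: (-1)·(-1) - (-4)·(-3) = 1 - 12 = -11
j: (-4)·4 - 1·(-1) = -16 - (-1) = -15
k: 1·(-3) - (-1)·4 = -3 - (-4) = 1
u × v = (-11, -15, 1)
|u × v| = √((-11)² + (-15)² + 1²) = √347 ≈ 18.6279
area = ½ · 18.6279 ≈ 9.314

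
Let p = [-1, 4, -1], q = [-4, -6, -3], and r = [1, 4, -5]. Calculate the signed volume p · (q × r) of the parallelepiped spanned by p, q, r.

q × r:
i: (-6)·(-5) - (-3)·4 = 30 - (-12) = 42
j: (-3)·1 - (-4)·(-5) = -3 - 20 = -23
k: (-4)·4 - (-6)·1 = -16 - (-6) = -10
q × r = (42, -23, -10)
p · (q × r) = (-1)·42 + 4·(-23) + (-1)·(-10) = -42 - 92 + 10 = -124

-124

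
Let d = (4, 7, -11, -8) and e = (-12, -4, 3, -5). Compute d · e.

d · e = 4·(-12) + 7·(-4) + (-11)·3 + (-8)·(-5) = -48 - 28 - 33 + 40 = -69

-69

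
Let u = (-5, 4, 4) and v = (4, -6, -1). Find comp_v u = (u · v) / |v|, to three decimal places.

-6.593

u · v = (-5)·4 + 4·(-6) + 4·(-1) = -20 - 24 - 4 = -48
|v| = √(16 + 36 + 1) = √53 ≈ 7.2801
comp_v u = -48 / √53 ≈ -6.593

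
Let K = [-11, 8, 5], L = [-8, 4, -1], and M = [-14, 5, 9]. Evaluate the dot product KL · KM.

-21

KL = L − K = (3, -4, -6)
KM = M − K = (-3, -3, 4)
KL · KM = 3·(-3) + (-4)·(-3) + (-6)·4 = -9 + 12 - 24 = -21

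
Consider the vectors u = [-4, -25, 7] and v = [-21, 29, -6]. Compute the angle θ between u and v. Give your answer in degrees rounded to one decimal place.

u · v = (-4)·(-21) + (-25)·29 + 7·(-6) = 84 - 725 - 42 = -683
|u|² = 16 + 625 + 49 = 690,  |u| = √690 ≈ 26.267851
|v|² = 441 + 841 + 36 = 1318,  |v| = √1318 ≈ 36.304270
cos θ = -683 / (26.267851 · 36.304270) ≈ -0.71621
θ = arccos(-0.71621) ≈ 135.7°

135.7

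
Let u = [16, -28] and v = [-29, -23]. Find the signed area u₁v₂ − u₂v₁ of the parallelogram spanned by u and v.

16·(-23) - (-28)·(-29) = -368 - 812 = -1180

-1180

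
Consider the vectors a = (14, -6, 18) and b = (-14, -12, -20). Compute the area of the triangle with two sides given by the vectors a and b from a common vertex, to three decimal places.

210.466

i: (-6)·(-20) - 18·(-12) = 120 - (-216) = 336
j: 18·(-14) - 14·(-20) = -252 - (-280) = 28
k: 14·(-12) - (-6)·(-14) = -168 - 84 = -252
a × b = (336, 28, -252)
|a × b| = √(336² + 28² + (-252)²) = √177184 ≈ 420.9323
area = ½ · 420.9323 ≈ 210.466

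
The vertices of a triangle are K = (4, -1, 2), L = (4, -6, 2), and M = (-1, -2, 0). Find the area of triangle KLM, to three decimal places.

KL = (0, -5, 0),  KM = (-5, -1, -2)
i: (-5)·(-2) - 0·(-1) = 10 - 0 = 10
j: 0·(-5) - 0·(-2) = 0 - 0 = 0
k: 0·(-1) - (-5)·(-5) = 0 - 25 = -25
KL × KM = (10, 0, -25)
|KL × KM| = √725 ≈ 26.9258
area = ½ · 26.9258 ≈ 13.463

13.463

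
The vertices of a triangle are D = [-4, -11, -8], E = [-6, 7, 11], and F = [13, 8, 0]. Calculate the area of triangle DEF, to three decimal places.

264.739

DE = (-2, 18, 19),  DF = (17, 19, 8)
i: 18·8 - 19·19 = 144 - 361 = -217
j: 19·17 - (-2)·8 = 323 - (-16) = 339
k: (-2)·19 - 18·17 = -38 - 306 = -344
DE × DF = (-217, 339, -344)
|DE × DF| = √280346 ≈ 529.4771
area = ½ · 529.4771 ≈ 264.739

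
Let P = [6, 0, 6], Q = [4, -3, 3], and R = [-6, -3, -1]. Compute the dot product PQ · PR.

PQ = Q − P = (-2, -3, -3)
PR = R − P = (-12, -3, -7)
PQ · PR = (-2)·(-12) + (-3)·(-3) + (-3)·(-7) = 24 + 9 + 21 = 54

54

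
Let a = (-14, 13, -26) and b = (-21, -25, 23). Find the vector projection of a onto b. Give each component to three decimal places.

(8.282, 9.859, -9.070)

a · b = (-14)·(-21) + 13·(-25) + (-26)·23 = 294 - 325 - 598 = -629
|b|² = 441 + 625 + 529 = 1595
proj_b a = (-629/1595) · (-21, -25, 23) ≈ (8.282, 9.859, -9.070)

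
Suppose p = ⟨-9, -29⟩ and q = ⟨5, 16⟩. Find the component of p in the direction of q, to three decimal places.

p · q = (-9)·5 + (-29)·16 = -45 - 464 = -509
|q| = √(25 + 256) = √281 ≈ 16.7631
comp_q p = -509 / √281 ≈ -30.364

-30.364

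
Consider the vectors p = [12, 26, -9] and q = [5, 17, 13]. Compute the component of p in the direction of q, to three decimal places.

17.518

p · q = 12·5 + 26·17 + (-9)·13 = 60 + 442 - 117 = 385
|q| = √(25 + 289 + 169) = √483 ≈ 21.9773
comp_q p = 385 / √483 ≈ 17.518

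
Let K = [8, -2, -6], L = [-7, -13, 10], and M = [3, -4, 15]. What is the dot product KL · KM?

433

KL = L − K = (-15, -11, 16)
KM = M − K = (-5, -2, 21)
KL · KM = (-15)·(-5) + (-11)·(-2) + 16·21 = 75 + 22 + 336 = 433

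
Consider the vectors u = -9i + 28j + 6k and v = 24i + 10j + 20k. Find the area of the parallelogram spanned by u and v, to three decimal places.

i: 28·20 - 6·10 = 560 - 60 = 500
j: 6·24 - (-9)·20 = 144 - (-180) = 324
k: (-9)·10 - 28·24 = -90 - 672 = -762
u × v = (500, 324, -762)
|u × v| = √(500² + 324² + (-762)²) = √935620 ≈ 967.2745

967.275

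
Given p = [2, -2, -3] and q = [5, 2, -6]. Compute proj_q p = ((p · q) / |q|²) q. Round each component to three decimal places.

(1.846, 0.738, -2.215)

p · q = 2·5 + (-2)·2 + (-3)·(-6) = 10 - 4 + 18 = 24
|q|² = 25 + 4 + 36 = 65
proj_q p = (24/65) · (5, 2, -6) ≈ (1.846, 0.738, -2.215)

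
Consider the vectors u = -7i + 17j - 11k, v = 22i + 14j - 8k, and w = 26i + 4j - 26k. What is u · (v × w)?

v × w:
i: 14·(-26) - (-8)·4 = -364 - (-32) = -332
j: (-8)·26 - 22·(-26) = -208 - (-572) = 364
k: 22·4 - 14·26 = 88 - 364 = -276
v × w = (-332, 364, -276)
u · (v × w) = (-7)·(-332) + 17·364 + (-11)·(-276) = 2324 + 6188 + 3036 = 11548

11548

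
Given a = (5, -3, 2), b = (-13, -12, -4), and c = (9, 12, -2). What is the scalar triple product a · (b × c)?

450

b × c:
i: (-12)·(-2) - (-4)·12 = 24 - (-48) = 72
j: (-4)·9 - (-13)·(-2) = -36 - 26 = -62
k: (-13)·12 - (-12)·9 = -156 - (-108) = -48
b × c = (72, -62, -48)
a · (b × c) = 5·72 + (-3)·(-62) + 2·(-48) = 360 + 186 - 96 = 450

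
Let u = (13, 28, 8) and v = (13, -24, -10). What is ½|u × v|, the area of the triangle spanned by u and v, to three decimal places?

360.373

i: 28·(-10) - 8·(-24) = -280 - (-192) = -88
j: 8·13 - 13·(-10) = 104 - (-130) = 234
k: 13·(-24) - 28·13 = -312 - 364 = -676
u × v = (-88, 234, -676)
|u × v| = √((-88)² + 234² + (-676)²) = √519476 ≈ 720.7468
area = ½ · 720.7468 ≈ 360.373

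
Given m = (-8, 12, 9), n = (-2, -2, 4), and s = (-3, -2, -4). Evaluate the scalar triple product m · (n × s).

n × s:
i: (-2)·(-4) - 4·(-2) = 8 - (-8) = 16
j: 4·(-3) - (-2)·(-4) = -12 - 8 = -20
k: (-2)·(-2) - (-2)·(-3) = 4 - 6 = -2
n × s = (16, -20, -2)
m · (n × s) = (-8)·16 + 12·(-20) + 9·(-2) = -128 - 240 - 18 = -386

-386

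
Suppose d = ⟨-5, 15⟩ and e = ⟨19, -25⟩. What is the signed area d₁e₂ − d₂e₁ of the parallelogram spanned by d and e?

(-5)·(-25) - 15·19 = 125 - 285 = -160

-160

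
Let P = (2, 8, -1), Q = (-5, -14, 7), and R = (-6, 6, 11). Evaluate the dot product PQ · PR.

196

PQ = Q − P = (-7, -22, 8)
PR = R − P = (-8, -2, 12)
PQ · PR = (-7)·(-8) + (-22)·(-2) + 8·12 = 56 + 44 + 96 = 196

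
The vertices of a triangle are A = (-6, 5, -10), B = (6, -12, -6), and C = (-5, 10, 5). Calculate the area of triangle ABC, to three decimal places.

167.727

AB = (12, -17, 4),  AC = (1, 5, 15)
i: (-17)·15 - 4·5 = -255 - 20 = -275
j: 4·1 - 12·15 = 4 - 180 = -176
k: 12·5 - (-17)·1 = 60 - (-17) = 77
AB × AC = (-275, -176, 77)
|AB × AC| = √112530 ≈ 335.4549
area = ½ · 335.4549 ≈ 167.727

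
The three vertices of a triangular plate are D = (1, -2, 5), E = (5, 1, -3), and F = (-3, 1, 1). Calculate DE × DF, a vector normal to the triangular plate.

(12, 48, 24)

DE = (4, 3, -8)
DF = (-4, 3, -4)
i: 3·(-4) - (-8)·3 = -12 - (-24) = 12
j: (-8)·(-4) - 4·(-4) = 32 - (-16) = 48
k: 4·3 - 3·(-4) = 12 - (-12) = 24
DE × DF = (12, 48, 24)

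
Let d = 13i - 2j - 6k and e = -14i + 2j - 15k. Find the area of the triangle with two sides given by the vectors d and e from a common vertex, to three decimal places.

i: (-2)·(-15) - (-6)·2 = 30 - (-12) = 42
j: (-6)·(-14) - 13·(-15) = 84 - (-195) = 279
k: 13·2 - (-2)·(-14) = 26 - 28 = -2
d × e = (42, 279, -2)
|d × e| = √(42² + 279² + (-2)²) = √79609 ≈ 282.1507
area = ½ · 282.1507 ≈ 141.075

141.075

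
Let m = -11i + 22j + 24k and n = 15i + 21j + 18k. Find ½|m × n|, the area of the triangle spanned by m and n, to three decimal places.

i: 22·18 - 24·21 = 396 - 504 = -108
j: 24·15 - (-11)·18 = 360 - (-198) = 558
k: (-11)·21 - 22·15 = -231 - 330 = -561
m × n = (-108, 558, -561)
|m × n| = √((-108)² + 558² + (-561)²) = √637749 ≈ 798.5919
area = ½ · 798.5919 ≈ 399.296

399.296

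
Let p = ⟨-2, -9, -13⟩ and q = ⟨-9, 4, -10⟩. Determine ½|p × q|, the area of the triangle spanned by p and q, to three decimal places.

i: (-9)·(-10) - (-13)·4 = 90 - (-52) = 142
j: (-13)·(-9) - (-2)·(-10) = 117 - 20 = 97
k: (-2)·4 - (-9)·(-9) = -8 - 81 = -89
p × q = (142, 97, -89)
|p × q| = √(142² + 97² + (-89)²) = √37494 ≈ 193.6337
area = ½ · 193.6337 ≈ 96.817

96.817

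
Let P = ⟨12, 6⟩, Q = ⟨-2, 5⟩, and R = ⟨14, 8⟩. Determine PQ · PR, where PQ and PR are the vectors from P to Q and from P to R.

-30

PQ = Q − P = (-14, -1)
PR = R − P = (2, 2)
PQ · PR = (-14)·2 + (-1)·2 = -28 - 2 = -30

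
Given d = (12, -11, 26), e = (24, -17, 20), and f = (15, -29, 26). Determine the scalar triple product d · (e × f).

-6246

e × f:
i: (-17)·26 - 20·(-29) = -442 - (-580) = 138
j: 20·15 - 24·26 = 300 - 624 = -324
k: 24·(-29) - (-17)·15 = -696 - (-255) = -441
e × f = (138, -324, -441)
d · (e × f) = 12·138 + (-11)·(-324) + 26·(-441) = 1656 + 3564 - 11466 = -6246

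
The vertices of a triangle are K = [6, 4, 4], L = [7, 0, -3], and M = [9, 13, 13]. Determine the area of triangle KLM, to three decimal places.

KL = (1, -4, -7),  KM = (3, 9, 9)
i: (-4)·9 - (-7)·9 = -36 - (-63) = 27
j: (-7)·3 - 1·9 = -21 - 9 = -30
k: 1·9 - (-4)·3 = 9 - (-12) = 21
KL × KM = (27, -30, 21)
|KL × KM| = √2070 ≈ 45.4973
area = ½ · 45.4973 ≈ 22.749

22.749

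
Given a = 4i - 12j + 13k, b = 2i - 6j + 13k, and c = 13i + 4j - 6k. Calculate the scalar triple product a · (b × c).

b × c:
i: (-6)·(-6) - 13·4 = 36 - 52 = -16
j: 13·13 - 2·(-6) = 169 - (-12) = 181
k: 2·4 - (-6)·13 = 8 - (-78) = 86
b × c = (-16, 181, 86)
a · (b × c) = 4·(-16) + (-12)·181 + 13·86 = -64 - 2172 + 1118 = -1118

-1118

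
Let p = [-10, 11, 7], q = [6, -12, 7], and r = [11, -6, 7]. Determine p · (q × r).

q × r:
i: (-12)·7 - 7·(-6) = -84 - (-42) = -42
j: 7·11 - 6·7 = 77 - 42 = 35
k: 6·(-6) - (-12)·11 = -36 - (-132) = 96
q × r = (-42, 35, 96)
p · (q × r) = (-10)·(-42) + 11·35 + 7·96 = 420 + 385 + 672 = 1477

1477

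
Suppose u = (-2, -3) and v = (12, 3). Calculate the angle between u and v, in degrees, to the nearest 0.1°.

u · v = (-2)·12 + (-3)·3 = -24 - 9 = -33
|u|² = 4 + 9 = 13,  |u| = √13 ≈ 3.605551
|v|² = 144 + 9 = 153,  |v| = √153 ≈ 12.369317
cos θ = -33 / (3.605551 · 12.369317) ≈ -0.73994
θ = arccos(-0.73994) ≈ 137.7°

137.7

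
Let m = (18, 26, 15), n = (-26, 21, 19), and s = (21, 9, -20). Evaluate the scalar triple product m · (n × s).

-23909

n × s:
i: 21·(-20) - 19·9 = -420 - 171 = -591
j: 19·21 - (-26)·(-20) = 399 - 520 = -121
k: (-26)·9 - 21·21 = -234 - 441 = -675
n × s = (-591, -121, -675)
m · (n × s) = 18·(-591) + 26·(-121) + 15·(-675) = -10638 - 3146 - 10125 = -23909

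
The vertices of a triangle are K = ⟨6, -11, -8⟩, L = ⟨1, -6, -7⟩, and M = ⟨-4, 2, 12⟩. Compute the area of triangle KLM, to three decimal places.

KL = (-5, 5, 1),  KM = (-10, 13, 20)
i: 5·20 - 1·13 = 100 - 13 = 87
j: 1·(-10) - (-5)·20 = -10 - (-100) = 90
k: (-5)·13 - 5·(-10) = -65 - (-50) = -15
KL × KM = (87, 90, -15)
|KL × KM| = √15894 ≈ 126.0714
area = ½ · 126.0714 ≈ 63.036

63.036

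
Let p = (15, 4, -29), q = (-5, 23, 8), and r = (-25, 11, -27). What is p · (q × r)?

-27055

q × r:
i: 23·(-27) - 8·11 = -621 - 88 = -709
j: 8·(-25) - (-5)·(-27) = -200 - 135 = -335
k: (-5)·11 - 23·(-25) = -55 - (-575) = 520
q × r = (-709, -335, 520)
p · (q × r) = 15·(-709) + 4·(-335) + (-29)·520 = -10635 - 1340 - 15080 = -27055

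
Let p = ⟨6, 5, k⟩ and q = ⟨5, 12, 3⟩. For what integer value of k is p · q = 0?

p · q = 6·5 + 5·12 + k·3 = 90 + 3k
Set equal to 0: 3k = -90, so k = -30.

-30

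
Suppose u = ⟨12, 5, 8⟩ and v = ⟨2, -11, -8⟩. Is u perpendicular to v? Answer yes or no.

no

u · v = 12·2 + 5·(-11) + 8·(-8) = 24 - 55 - 64 = -95
Nonzero, so the vectors are not orthogonal.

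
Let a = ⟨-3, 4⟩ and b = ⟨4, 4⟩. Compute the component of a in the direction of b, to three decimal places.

a · b = (-3)·4 + 4·4 = -12 + 16 = 4
|b| = √(16 + 16) = √32 ≈ 5.6569
comp_b a = 4 / √32 ≈ 0.707

0.707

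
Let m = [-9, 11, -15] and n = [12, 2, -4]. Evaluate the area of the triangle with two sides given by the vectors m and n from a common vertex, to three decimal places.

i: 11·(-4) - (-15)·2 = -44 - (-30) = -14
j: (-15)·12 - (-9)·(-4) = -180 - 36 = -216
k: (-9)·2 - 11·12 = -18 - 132 = -150
m × n = (-14, -216, -150)
|m × n| = √((-14)² + (-216)² + (-150)²) = √69352 ≈ 263.3477
area = ½ · 263.3477 ≈ 131.674

131.674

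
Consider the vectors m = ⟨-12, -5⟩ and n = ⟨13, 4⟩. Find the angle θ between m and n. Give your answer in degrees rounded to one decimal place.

m · n = (-12)·13 + (-5)·4 = -156 - 20 = -176
|m|² = 144 + 25 = 169,  |m| = √169 ≈ 13.000000
|n|² = 169 + 16 = 185,  |n| = √185 ≈ 13.601471
cos θ = -176 / (13.000000 · 13.601471) ≈ -0.99537
θ = arccos(-0.99537) ≈ 174.5°

174.5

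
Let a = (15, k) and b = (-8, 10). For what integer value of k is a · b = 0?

12

a · b = 15·(-8) + k·10 = -120 + 10k
Set equal to 0: 10k = 120, so k = 12.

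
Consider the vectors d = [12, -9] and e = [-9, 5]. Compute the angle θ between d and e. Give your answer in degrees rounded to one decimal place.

d · e = 12·(-9) + (-9)·5 = -108 - 45 = -153
|d|² = 144 + 81 = 225,  |d| = √225 ≈ 15.000000
|e|² = 81 + 25 = 106,  |e| = √106 ≈ 10.295630
cos θ = -153 / (15.000000 · 10.295630) ≈ -0.99071
θ = arccos(-0.99071) ≈ 172.2°

172.2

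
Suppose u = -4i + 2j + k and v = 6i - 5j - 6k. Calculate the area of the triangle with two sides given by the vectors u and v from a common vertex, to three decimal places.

10.452

i: 2·(-6) - 1·(-5) = -12 - (-5) = -7
j: 1·6 - (-4)·(-6) = 6 - 24 = -18
k: (-4)·(-5) - 2·6 = 20 - 12 = 8
u × v = (-7, -18, 8)
|u × v| = √((-7)² + (-18)² + 8²) = √437 ≈ 20.9045
area = ½ · 20.9045 ≈ 10.452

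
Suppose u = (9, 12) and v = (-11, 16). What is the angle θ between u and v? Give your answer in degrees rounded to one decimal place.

71.4

u · v = 9·(-11) + 12·16 = -99 + 192 = 93
|u|² = 81 + 144 = 225,  |u| = √225 ≈ 15.000000
|v|² = 121 + 256 = 377,  |v| = √377 ≈ 19.416488
cos θ = 93 / (15.000000 · 19.416488) ≈ 0.31932
θ = arccos(0.31932) ≈ 71.4°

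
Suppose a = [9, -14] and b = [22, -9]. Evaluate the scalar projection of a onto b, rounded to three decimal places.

13.631

a · b = 9·22 + (-14)·(-9) = 198 + 126 = 324
|b| = √(484 + 81) = √565 ≈ 23.7697
comp_b a = 324 / √565 ≈ 13.631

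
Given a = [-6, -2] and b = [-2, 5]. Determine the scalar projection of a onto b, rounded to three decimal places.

0.371

a · b = (-6)·(-2) + (-2)·5 = 12 - 10 = 2
|b| = √(4 + 25) = √29 ≈ 5.3852
comp_b a = 2 / √29 ≈ 0.371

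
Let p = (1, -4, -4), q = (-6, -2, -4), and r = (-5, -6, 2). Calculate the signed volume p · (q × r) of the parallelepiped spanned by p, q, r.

-260

q × r:
i: (-2)·2 - (-4)·(-6) = -4 - 24 = -28
j: (-4)·(-5) - (-6)·2 = 20 - (-12) = 32
k: (-6)·(-6) - (-2)·(-5) = 36 - 10 = 26
q × r = (-28, 32, 26)
p · (q × r) = 1·(-28) + (-4)·32 + (-4)·26 = -28 - 128 - 104 = -260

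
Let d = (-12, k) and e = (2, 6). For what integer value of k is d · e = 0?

4

d · e = (-12)·2 + k·6 = -24 + 6k
Set equal to 0: 6k = 24, so k = 4.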